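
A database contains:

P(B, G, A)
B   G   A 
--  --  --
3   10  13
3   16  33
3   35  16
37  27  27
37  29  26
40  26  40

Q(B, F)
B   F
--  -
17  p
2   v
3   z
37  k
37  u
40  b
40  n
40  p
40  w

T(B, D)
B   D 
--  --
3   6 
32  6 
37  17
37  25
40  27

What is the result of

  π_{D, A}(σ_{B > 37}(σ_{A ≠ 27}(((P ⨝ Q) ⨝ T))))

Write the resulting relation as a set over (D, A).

{(27, 40)}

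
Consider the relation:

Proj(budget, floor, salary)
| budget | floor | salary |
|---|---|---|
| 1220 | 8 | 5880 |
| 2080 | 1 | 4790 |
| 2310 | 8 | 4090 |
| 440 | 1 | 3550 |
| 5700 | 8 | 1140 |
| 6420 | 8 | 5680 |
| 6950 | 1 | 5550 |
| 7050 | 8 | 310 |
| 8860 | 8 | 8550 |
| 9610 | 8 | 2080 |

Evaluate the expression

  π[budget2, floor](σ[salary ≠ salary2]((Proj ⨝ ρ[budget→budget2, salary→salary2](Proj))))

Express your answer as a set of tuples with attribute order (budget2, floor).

{(1220, 8), (2080, 1), (2310, 8), (440, 1), (5700, 8), (6420, 8), (6950, 1), (7050, 8), (8860, 8), (9610, 8)}

ρ[budget→budget2, salary→salary2]: schema becomes (budget2, floor, salary2); tuples unchanged.
Joining Proj and ρ[budget→budget2, salary→salary2](Proj) on floor yields {(1220, 8, 5880, 1220, 5880), (1220, 8, 5880, 2310, 4090), (1220, 8, 5880, 5700, 1140), (1220, 8, 5880, 6420, 5680), (1220, 8, 5880, 7050, 310), (1220, 8, 5880, 8860, 8550), (1220, 8, 5880, 9610, 2080), (2080, 1, 4790, 2080, 4790), (2080, 1, 4790, 440, 3550), (2080, 1, 4790, 6950, 5550), (2310, 8, 4090, 1220, 5880), (2310, 8, 4090, 2310, 4090), (2310, 8, 4090, 5700, 1140), (2310, 8, 4090, 6420, 5680), (2310, 8, 4090, 7050, 310), (2310, 8, 4090, 8860, 8550), (2310, 8, 4090, 9610, 2080), (440, 1, 3550, 2080, 4790), (440, 1, 3550, 440, 3550), (440, 1, 3550, 6950, 5550), (5700, 8, 1140, 1220, 5880), (5700, 8, 1140, 2310, 4090), (5700, 8, 1140, 5700, 1140), (5700, 8, 1140, 6420, 5680), (5700, 8, 1140, 7050, 310), (5700, 8, 1140, 8860, 8550), (5700, 8, 1140, 9610, 2080), (6420, 8, 5680, 1220, 5880), (6420, 8, 5680, 2310, 4090), (6420, 8, 5680, 5700, 1140), (6420, 8, 5680, 6420, 5680), (6420, 8, 5680, 7050, 310), (6420, 8, 5680, 8860, 8550), (6420, 8, 5680, 9610, 2080), (6950, 1, 5550, 2080, 4790), (6950, 1, 5550, 440, 3550), (6950, 1, 5550, 6950, 5550), (7050, 8, 310, 1220, 5880), (7050, 8, 310, 2310, 4090), (7050, 8, 310, 5700, 1140), (7050, 8, 310, 6420, 5680), (7050, 8, 310, 7050, 310), (7050, 8, 310, 8860, 8550), (7050, 8, 310, 9610, 2080), (8860, 8, 8550, 1220, 5880), (8860, 8, 8550, 2310, 4090), (8860, 8, 8550, 5700, 1140), (8860, 8, 8550, 6420, 5680), (8860, 8, 8550, 7050, 310), (8860, 8, 8550, 8860, 8550), (8860, 8, 8550, 9610, 2080), (9610, 8, 2080, 1220, 5880), (9610, 8, 2080, 2310, 4090), (9610, 8, 2080, 5700, 1140), (9610, 8, 2080, 6420, 5680), (9610, 8, 2080, 7050, 310), (9610, 8, 2080, 8860, 8550), (9610, 8, 2080, 9610, 2080)}.
σ[salary ≠ salary2]: keep tuples satisfying salary ≠ salary2 → {(1220, 8, 5880, 2310, 4090), (1220, 8, 5880, 5700, 1140), (1220, 8, 5880, 6420, 5680), (1220, 8, 5880, 7050, 310), (1220, 8, 5880, 8860, 8550), (1220, 8, 5880, 9610, 2080), (2080, 1, 4790, 440, 3550), (2080, 1, 4790, 6950, 5550), (2310, 8, 4090, 1220, 5880), (2310, 8, 4090, 5700, 1140), (2310, 8, 4090, 6420, 5680), (2310, 8, 4090, 7050, 310), (2310, 8, 4090, 8860, 8550), (2310, 8, 4090, 9610, 2080), (440, 1, 3550, 2080, 4790), (440, 1, 3550, 6950, 5550), (5700, 8, 1140, 1220, 5880), (5700, 8, 1140, 2310, 4090), (5700, 8, 1140, 6420, 5680), (5700, 8, 1140, 7050, 310), (5700, 8, 1140, 8860, 8550), (5700, 8, 1140, 9610, 2080), (6420, 8, 5680, 1220, 5880), (6420, 8, 5680, 2310, 4090), (6420, 8, 5680, 5700, 1140), (6420, 8, 5680, 7050, 310), (6420, 8, 5680, 8860, 8550), (6420, 8, 5680, 9610, 2080), (6950, 1, 5550, 2080, 4790), (6950, 1, 5550, 440, 3550), (7050, 8, 310, 1220, 5880), (7050, 8, 310, 2310, 4090), (7050, 8, 310, 5700, 1140), (7050, 8, 310, 6420, 5680), (7050, 8, 310, 8860, 8550), (7050, 8, 310, 9610, 2080), (8860, 8, 8550, 1220, 5880), (8860, 8, 8550, 2310, 4090), (8860, 8, 8550, 5700, 1140), (8860, 8, 8550, 6420, 5680), (8860, 8, 8550, 7050, 310), (8860, 8, 8550, 9610, 2080), (9610, 8, 2080, 1220, 5880), (9610, 8, 2080, 2310, 4090), (9610, 8, 2080, 5700, 1140), (9610, 8, 2080, 6420, 5680), (9610, 8, 2080, 7050, 310), (9610, 8, 2080, 8860, 8550)}
Projecting to budget2, floor (38 duplicate(s) eliminated): {(1220, 8), (2080, 1), (2310, 8), (440, 1), (5700, 8), (6420, 8), (6950, 1), (7050, 8), (8860, 8), (9610, 8)}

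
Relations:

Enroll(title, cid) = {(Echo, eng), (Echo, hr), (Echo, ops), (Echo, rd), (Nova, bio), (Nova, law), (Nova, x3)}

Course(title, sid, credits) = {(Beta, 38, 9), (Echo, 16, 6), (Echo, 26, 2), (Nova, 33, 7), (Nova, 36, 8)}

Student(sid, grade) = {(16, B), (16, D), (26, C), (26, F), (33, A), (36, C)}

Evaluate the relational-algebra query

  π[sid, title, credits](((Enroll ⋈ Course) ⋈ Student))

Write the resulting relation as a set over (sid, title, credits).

{(16, Echo, 6), (26, Echo, 2), (33, Nova, 7), (36, Nova, 8)}

Joining Enroll and Course on title yields {(Echo, eng, 16, 6), (Echo, eng, 26, 2), (Echo, hr, 16, 6), (Echo, hr, 26, 2), (Echo, ops, 16, 6), (Echo, ops, 26, 2), (Echo, rd, 16, 6), (Echo, rd, 26, 2), (Nova, bio, 33, 7), (Nova, bio, 36, 8), (Nova, law, 33, 7), (Nova, law, 36, 8), (Nova, x3, 33, 7), (Nova, x3, 36, 8)}.
Joining (Enroll ⋈ Course) and Student on sid yields {(Echo, eng, 16, 6, B), (Echo, eng, 16, 6, D), (Echo, eng, 26, 2, C), (Echo, eng, 26, 2, F), (Echo, hr, 16, 6, B), (Echo, hr, 16, 6, D), (Echo, hr, 26, 2, C), (Echo, hr, 26, 2, F), (Echo, ops, 16, 6, B), (Echo, ops, 16, 6, D), (Echo, ops, 26, 2, C), (Echo, ops, 26, 2, F), (Echo, rd, 16, 6, B), (Echo, rd, 16, 6, D), (Echo, rd, 26, 2, C), (Echo, rd, 26, 2, F), (Nova, bio, 33, 7, A), (Nova, bio, 36, 8, C), (Nova, law, 33, 7, A), (Nova, law, 36, 8, C), (Nova, x3, 33, 7, A), (Nova, x3, 36, 8, C)}.
π_{sid, title, credits} gives {(16, Echo, 6), (26, Echo, 2), (33, Nova, 7), (36, Nova, 8)} (18 duplicate(s) eliminated).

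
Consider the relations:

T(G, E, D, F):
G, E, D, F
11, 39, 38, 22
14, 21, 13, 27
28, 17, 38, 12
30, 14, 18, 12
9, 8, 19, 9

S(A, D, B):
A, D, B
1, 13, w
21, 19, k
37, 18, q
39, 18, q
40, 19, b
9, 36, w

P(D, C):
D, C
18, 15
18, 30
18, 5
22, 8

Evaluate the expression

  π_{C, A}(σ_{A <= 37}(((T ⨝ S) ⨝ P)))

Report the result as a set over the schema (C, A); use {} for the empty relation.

{(15, 37), (30, 37), (5, 37)}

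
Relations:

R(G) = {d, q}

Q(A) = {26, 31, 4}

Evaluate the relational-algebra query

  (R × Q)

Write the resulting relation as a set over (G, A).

{(d, 26), (d, 31), (d, 4), (q, 26), (q, 31), (q, 4)}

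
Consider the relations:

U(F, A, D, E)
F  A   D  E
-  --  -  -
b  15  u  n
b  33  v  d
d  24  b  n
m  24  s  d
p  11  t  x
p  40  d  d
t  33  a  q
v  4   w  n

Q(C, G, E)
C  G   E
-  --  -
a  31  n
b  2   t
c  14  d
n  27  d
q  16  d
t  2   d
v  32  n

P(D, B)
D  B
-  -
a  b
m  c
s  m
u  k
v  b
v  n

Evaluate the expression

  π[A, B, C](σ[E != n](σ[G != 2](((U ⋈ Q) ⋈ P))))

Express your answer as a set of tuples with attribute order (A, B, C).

Natural join on E: {(b, 15, u, n, a, 31), (b, 15, u, n, v, 32), (b, 33, v, d, c, 14), (b, 33, v, d, n, 27), (b, 33, v, d, q, 16), (b, 33, v, d, t, 2), (d, 24, b, n, a, 31), (d, 24, b, n, v, 32), (m, 24, s, d, c, 14), (m, 24, s, d, n, 27), (m, 24, s, d, q, 16), (m, 24, s, d, t, 2), (p, 40, d, d, c, 14), (p, 40, d, d, n, 27), (p, 40, d, d, q, 16), (p, 40, d, d, t, 2), (v, 4, w, n, a, 31), (v, 4, w, n, v, 32)}
Natural join on D: {(b, 15, u, n, a, 31, k), (b, 15, u, n, v, 32, k), (b, 33, v, d, c, 14, b), (b, 33, v, d, c, 14, n), (b, 33, v, d, n, 27, b), (b, 33, v, d, n, 27, n), (b, 33, v, d, q, 16, b), (b, 33, v, d, q, 16, n), (b, 33, v, d, t, 2, b), (b, 33, v, d, t, 2, n), (m, 24, s, d, c, 14, m), (m, 24, s, d, n, 27, m), (m, 24, s, d, q, 16, m), (m, 24, s, d, t, 2, m)}
Apply σ_{G != 2}; surviving tuples: {(b, 15, u, n, a, 31, k), (b, 15, u, n, v, 32, k), (b, 33, v, d, c, 14, b), (b, 33, v, d, c, 14, n), (b, 33, v, d, n, 27, b), (b, 33, v, d, n, 27, n), (b, 33, v, d, q, 16, b), (b, 33, v, d, q, 16, n), (m, 24, s, d, c, 14, m), (m, 24, s, d, n, 27, m), (m, 24, s, d, q, 16, m)}
Apply σ_{E != n}; surviving tuples: {(b, 33, v, d, c, 14, b), (b, 33, v, d, c, 14, n), (b, 33, v, d, n, 27, b), (b, 33, v, d, n, 27, n), (b, 33, v, d, q, 16, b), (b, 33, v, d, q, 16, n), (m, 24, s, d, c, 14, m), (m, 24, s, d, n, 27, m), (m, 24, s, d, q, 16, m)}
Projecting to A, B, C: {(24, m, c), (24, m, n), (24, m, q), (33, b, c), (33, b, n), (33, b, q), (33, n, c), (33, n, n), (33, n, q)}

{(24, m, c), (24, m, n), (24, m, q), (33, b, c), (33, b, n), (33, b, q), (33, n, c), (33, n, n), (33, n, q)}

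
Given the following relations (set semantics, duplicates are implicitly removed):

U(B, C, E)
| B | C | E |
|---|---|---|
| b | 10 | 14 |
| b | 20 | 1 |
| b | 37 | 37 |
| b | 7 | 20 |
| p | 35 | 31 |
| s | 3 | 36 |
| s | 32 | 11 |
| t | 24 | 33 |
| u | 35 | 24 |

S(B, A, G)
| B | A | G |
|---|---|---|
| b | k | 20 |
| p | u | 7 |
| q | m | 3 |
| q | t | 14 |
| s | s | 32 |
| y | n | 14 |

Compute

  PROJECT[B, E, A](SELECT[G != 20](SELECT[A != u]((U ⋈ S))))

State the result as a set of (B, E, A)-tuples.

{(s, 11, s), (s, 36, s)}

Natural join on B: {(b, 10, 14, k, 20), (b, 20, 1, k, 20), (b, 37, 37, k, 20), (b, 7, 20, k, 20), (p, 35, 31, u, 7), (s, 3, 36, s, 32), (s, 32, 11, s, 32)}
Apply σ_{A != u}; surviving tuples: {(b, 10, 14, k, 20), (b, 20, 1, k, 20), (b, 37, 37, k, 20), (b, 7, 20, k, 20), (s, 3, 36, s, 32), (s, 32, 11, s, 32)}
Apply σ_{G != 20}; surviving tuples: {(s, 3, 36, s, 32), (s, 32, 11, s, 32)}
Projecting to B, E, A: {(s, 11, s), (s, 36, s)}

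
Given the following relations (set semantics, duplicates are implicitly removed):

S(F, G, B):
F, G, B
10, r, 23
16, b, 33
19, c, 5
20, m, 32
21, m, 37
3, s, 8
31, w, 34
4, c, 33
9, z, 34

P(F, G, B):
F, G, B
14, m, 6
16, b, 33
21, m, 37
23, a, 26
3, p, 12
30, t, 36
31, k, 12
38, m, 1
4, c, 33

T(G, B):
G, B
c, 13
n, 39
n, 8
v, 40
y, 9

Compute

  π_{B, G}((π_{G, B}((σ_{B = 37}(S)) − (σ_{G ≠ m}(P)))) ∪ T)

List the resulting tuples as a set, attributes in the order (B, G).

{(13, c), (37, m), (39, n), (40, v), (8, n), (9, y)}

σ[B = 37]: keep tuples satisfying B = 37 → {(21, m, 37)}
σ[G ≠ m]: keep tuples satisfying G ≠ m → {(16, b, 33), (23, a, 26), (3, p, 12), (30, t, 36), (31, k, 12), (4, c, 33)}
Taking the difference: {(21, m, 37)}
π[G, B]: project onto (G, B) → {(m, 37)}
Taking the union: {(c, 13), (m, 37), (n, 39), (n, 8), (v, 40), (y, 9)}
π[B, G]: project onto (B, G) → {(13, c), (37, m), (39, n), (40, v), (8, n), (9, y)}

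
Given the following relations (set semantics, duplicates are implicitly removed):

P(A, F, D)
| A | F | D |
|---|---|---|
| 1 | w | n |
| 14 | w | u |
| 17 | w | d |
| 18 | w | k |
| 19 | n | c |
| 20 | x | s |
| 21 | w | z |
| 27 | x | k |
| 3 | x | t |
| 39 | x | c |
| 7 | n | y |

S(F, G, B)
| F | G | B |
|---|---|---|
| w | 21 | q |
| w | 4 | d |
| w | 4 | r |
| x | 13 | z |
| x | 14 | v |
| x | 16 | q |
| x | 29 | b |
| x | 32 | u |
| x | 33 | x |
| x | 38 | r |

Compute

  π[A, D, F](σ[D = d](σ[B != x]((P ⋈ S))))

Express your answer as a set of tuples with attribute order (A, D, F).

Natural join on F: {(1, w, n, 21, q), (1, w, n, 4, d), (1, w, n, 4, r), (14, w, u, 21, q), (14, w, u, 4, d), (14, w, u, 4, r), (17, w, d, 21, q), (17, w, d, 4, d), (17, w, d, 4, r), (18, w, k, 21, q), (18, w, k, 4, d), (18, w, k, 4, r), (20, x, s, 13, z), (20, x, s, 14, v), (20, x, s, 16, q), (20, x, s, 29, b), (20, x, s, 32, u), (20, x, s, 33, x), (20, x, s, 38, r), (21, w, z, 21, q), (21, w, z, 4, d), (21, w, z, 4, r), (27, x, k, 13, z), (27, x, k, 14, v), (27, x, k, 16, q), (27, x, k, 29, b), (27, x, k, 32, u), (27, x, k, 33, x), (27, x, k, 38, r), (3, x, t, 13, z), (3, x, t, 14, v), (3, x, t, 16, q), (3, x, t, 29, b), (3, x, t, 32, u), (3, x, t, 33, x), (3, x, t, 38, r), (39, x, c, 13, z), (39, x, c, 14, v), (39, x, c, 16, q), (39, x, c, 29, b), (39, x, c, 32, u), (39, x, c, 33, x), (39, x, c, 38, r)}
Filtering on B != x leaves {(1, w, n, 21, q), (1, w, n, 4, d), (1, w, n, 4, r), (14, w, u, 21, q), (14, w, u, 4, d), (14, w, u, 4, r), (17, w, d, 21, q), (17, w, d, 4, d), (17, w, d, 4, r), (18, w, k, 21, q), (18, w, k, 4, d), (18, w, k, 4, r), (20, x, s, 13, z), (20, x, s, 14, v), (20, x, s, 16, q), (20, x, s, 29, b), (20, x, s, 32, u), (20, x, s, 38, r), (21, w, z, 21, q), (21, w, z, 4, d), (21, w, z, 4, r), (27, x, k, 13, z), (27, x, k, 14, v), (27, x, k, 16, q), (27, x, k, 29, b), (27, x, k, 32, u), (27, x, k, 38, r), (3, x, t, 13, z), (3, x, t, 14, v), (3, x, t, 16, q), (3, x, t, 29, b), (3, x, t, 32, u), (3, x, t, 38, r), (39, x, c, 13, z), (39, x, c, 14, v), (39, x, c, 16, q), (39, x, c, 29, b), (39, x, c, 32, u), (39, x, c, 38, r)}.
Filtering on D = d leaves {(17, w, d, 21, q), (17, w, d, 4, d), (17, w, d, 4, r)}.
π[A, D, F]: project onto (A, D, F) (2 duplicate(s) eliminated) → {(17, d, w)}

{(17, d, w)}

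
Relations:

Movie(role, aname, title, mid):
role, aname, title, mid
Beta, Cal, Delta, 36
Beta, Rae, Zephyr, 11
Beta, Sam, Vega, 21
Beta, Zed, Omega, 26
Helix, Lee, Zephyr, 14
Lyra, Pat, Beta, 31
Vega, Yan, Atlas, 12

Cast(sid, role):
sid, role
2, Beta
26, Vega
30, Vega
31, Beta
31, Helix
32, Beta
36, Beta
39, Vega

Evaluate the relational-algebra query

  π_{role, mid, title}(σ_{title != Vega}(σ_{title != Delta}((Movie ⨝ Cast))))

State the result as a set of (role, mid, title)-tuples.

{(Beta, 11, Zephyr), (Beta, 26, Omega), (Helix, 14, Zephyr), (Vega, 12, Atlas)}

Natural join on role: {(Beta, Cal, Delta, 36, 2), (Beta, Cal, Delta, 36, 31), (Beta, Cal, Delta, 36, 32), (Beta, Cal, Delta, 36, 36), (Beta, Rae, Zephyr, 11, 2), (Beta, Rae, Zephyr, 11, 31), (Beta, Rae, Zephyr, 11, 32), (Beta, Rae, Zephyr, 11, 36), (Beta, Sam, Vega, 21, 2), (Beta, Sam, Vega, 21, 31), (Beta, Sam, Vega, 21, 32), (Beta, Sam, Vega, 21, 36), (Beta, Zed, Omega, 26, 2), (Beta, Zed, Omega, 26, 31), (Beta, Zed, Omega, 26, 32), (Beta, Zed, Omega, 26, 36), (Helix, Lee, Zephyr, 14, 31), (Vega, Yan, Atlas, 12, 26), (Vega, Yan, Atlas, 12, 30), (Vega, Yan, Atlas, 12, 39)}
Selection title != Delta: {(Beta, Rae, Zephyr, 11, 2), (Beta, Rae, Zephyr, 11, 31), (Beta, Rae, Zephyr, 11, 32), (Beta, Rae, Zephyr, 11, 36), (Beta, Sam, Vega, 21, 2), (Beta, Sam, Vega, 21, 31), (Beta, Sam, Vega, 21, 32), (Beta, Sam, Vega, 21, 36), (Beta, Zed, Omega, 26, 2), (Beta, Zed, Omega, 26, 31), (Beta, Zed, Omega, 26, 32), (Beta, Zed, Omega, 26, 36), (Helix, Lee, Zephyr, 14, 31), (Vega, Yan, Atlas, 12, 26), (Vega, Yan, Atlas, 12, 30), (Vega, Yan, Atlas, 12, 39)}
Selection title != Vega: {(Beta, Rae, Zephyr, 11, 2), (Beta, Rae, Zephyr, 11, 31), (Beta, Rae, Zephyr, 11, 32), (Beta, Rae, Zephyr, 11, 36), (Beta, Zed, Omega, 26, 2), (Beta, Zed, Omega, 26, 31), (Beta, Zed, Omega, 26, 32), (Beta, Zed, Omega, 26, 36), (Helix, Lee, Zephyr, 14, 31), (Vega, Yan, Atlas, 12, 26), (Vega, Yan, Atlas, 12, 30), (Vega, Yan, Atlas, 12, 39)}
π_{role, mid, title} gives {(Beta, 11, Zephyr), (Beta, 26, Omega), (Helix, 14, Zephyr), (Vega, 12, Atlas)} (8 duplicate(s) eliminated).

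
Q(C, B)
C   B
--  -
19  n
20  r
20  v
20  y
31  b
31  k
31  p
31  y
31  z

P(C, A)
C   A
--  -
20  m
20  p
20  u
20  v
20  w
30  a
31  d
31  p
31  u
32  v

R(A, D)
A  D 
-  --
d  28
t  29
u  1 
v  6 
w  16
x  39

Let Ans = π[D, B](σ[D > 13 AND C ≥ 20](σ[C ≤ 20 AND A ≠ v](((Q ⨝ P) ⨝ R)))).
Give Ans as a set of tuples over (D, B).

{(16, r), (16, v), (16, y)}

Natural join on C: {(20, r, m), (20, r, p), (20, r, u), (20, r, v), (20, r, w), (20, v, m), (20, v, p), (20, v, u), (20, v, v), (20, v, w), (20, y, m), (20, y, p), (20, y, u), (20, y, v), (20, y, w), (31, b, d), (31, b, p), (31, b, u), (31, k, d), (31, k, p), (31, k, u), (31, p, d), (31, p, p), (31, p, u), (31, y, d), (31, y, p), (31, y, u), (31, z, d), (31, z, p), (31, z, u)}
Natural join on A: {(20, r, u, 1), (20, r, v, 6), (20, r, w, 16), (20, v, u, 1), (20, v, v, 6), (20, v, w, 16), (20, y, u, 1), (20, y, v, 6), (20, y, w, 16), (31, b, d, 28), (31, b, u, 1), (31, k, d, 28), (31, k, u, 1), (31, p, d, 28), (31, p, u, 1), (31, y, d, 28), (31, y, u, 1), (31, z, d, 28), (31, z, u, 1)}
Selection C ≤ 20 AND A ≠ v: {(20, r, u, 1), (20, r, w, 16), (20, v, u, 1), (20, v, w, 16), (20, y, u, 1), (20, y, w, 16)}
Selection D > 13 AND C ≥ 20: {(20, r, w, 16), (20, v, w, 16), (20, y, w, 16)}
Keep only column(s) D, B: {(16, r), (16, v), (16, y)}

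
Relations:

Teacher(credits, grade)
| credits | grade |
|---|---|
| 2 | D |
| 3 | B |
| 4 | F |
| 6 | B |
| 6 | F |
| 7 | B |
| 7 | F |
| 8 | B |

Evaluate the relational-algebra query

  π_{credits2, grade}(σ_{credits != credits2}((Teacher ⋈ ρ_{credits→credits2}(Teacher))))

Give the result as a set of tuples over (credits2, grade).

{(3, B), (4, F), (6, B), (6, F), (7, B), (7, F), (8, B)}

ρ[credits→credits2]: schema becomes (credits2, grade); tuples unchanged.
Natural join on grade: {(2, D, 2), (3, B, 3), (3, B, 6), (3, B, 7), (3, B, 8), (4, F, 4), (4, F, 6), (4, F, 7), (6, B, 3), (6, B, 6), (6, B, 7), (6, B, 8), (6, F, 4), (6, F, 6), (6, F, 7), (7, B, 3), (7, B, 6), (7, B, 7), (7, B, 8), (7, F, 4), (7, F, 6), (7, F, 7), (8, B, 3), (8, B, 6), (8, B, 7), (8, B, 8)}
σ[credits != credits2]: keep tuples satisfying credits != credits2 → {(3, B, 6), (3, B, 7), (3, B, 8), (4, F, 6), (4, F, 7), (6, B, 3), (6, B, 7), (6, B, 8), (6, F, 4), (6, F, 7), (7, B, 3), (7, B, 6), (7, B, 8), (7, F, 4), (7, F, 6), (8, B, 3), (8, B, 6), (8, B, 7)}
Keep only column(s) credits2, grade (11 duplicate(s) eliminated): {(3, B), (4, F), (6, B), (6, F), (7, B), (7, F), (8, B)}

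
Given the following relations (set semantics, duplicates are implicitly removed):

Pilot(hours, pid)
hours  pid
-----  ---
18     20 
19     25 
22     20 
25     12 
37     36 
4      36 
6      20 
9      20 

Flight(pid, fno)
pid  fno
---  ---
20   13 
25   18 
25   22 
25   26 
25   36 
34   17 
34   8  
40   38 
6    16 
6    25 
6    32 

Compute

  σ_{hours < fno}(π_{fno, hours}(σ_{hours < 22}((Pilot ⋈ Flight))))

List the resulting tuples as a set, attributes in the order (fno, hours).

{(13, 6), (13, 9), (22, 19), (26, 19), (36, 19)}

Joining Pilot and Flight on pid yields {(18, 20, 13), (19, 25, 18), (19, 25, 22), (19, 25, 26), (19, 25, 36), (22, 20, 13), (6, 20, 13), (9, 20, 13)}.
Apply σ_{hours < 22}; surviving tuples: {(18, 20, 13), (19, 25, 18), (19, 25, 22), (19, 25, 26), (19, 25, 36), (6, 20, 13), (9, 20, 13)}
Keep only column(s) fno, hours: {(13, 18), (13, 6), (13, 9), (18, 19), (22, 19), (26, 19), (36, 19)}
Apply σ_{hours < fno}; surviving tuples: {(13, 6), (13, 9), (22, 19), (26, 19), (36, 19)}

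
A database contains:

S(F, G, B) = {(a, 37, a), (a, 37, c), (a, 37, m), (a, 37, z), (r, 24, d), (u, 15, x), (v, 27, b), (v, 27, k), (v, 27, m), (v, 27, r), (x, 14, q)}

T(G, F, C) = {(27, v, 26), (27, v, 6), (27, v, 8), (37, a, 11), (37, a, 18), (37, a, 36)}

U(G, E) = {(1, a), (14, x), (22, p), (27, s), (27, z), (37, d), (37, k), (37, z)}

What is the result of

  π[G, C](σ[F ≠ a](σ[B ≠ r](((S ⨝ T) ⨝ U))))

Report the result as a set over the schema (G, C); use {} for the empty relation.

Natural join on F, G: {(a, 37, a, 11), (a, 37, a, 18), (a, 37, a, 36), (a, 37, c, 11), (a, 37, c, 18), (a, 37, c, 36), (a, 37, m, 11), (a, 37, m, 18), (a, 37, m, 36), (a, 37, z, 11), (a, 37, z, 18), (a, 37, z, 36), (v, 27, b, 26), (v, 27, b, 6), (v, 27, b, 8), (v, 27, k, 26), (v, 27, k, 6), (v, 27, k, 8), (v, 27, m, 26), (v, 27, m, 6), (v, 27, m, 8), (v, 27, r, 26), (v, 27, r, 6), (v, 27, r, 8)}
Natural join on G: {(a, 37, a, 11, d), (a, 37, a, 11, k), (a, 37, a, 11, z), (a, 37, a, 18, d), (a, 37, a, 18, k), (a, 37, a, 18, z), (a, 37, a, 36, d), (a, 37, a, 36, k), (a, 37, a, 36, z), (a, 37, c, 11, d), (a, 37, c, 11, k), (a, 37, c, 11, z), (a, 37, c, 18, d), (a, 37, c, 18, k), (a, 37, c, 18, z), (a, 37, c, 36, d), (a, 37, c, 36, k), (a, 37, c, 36, z), (a, 37, m, 11, d), (a, 37, m, 11, k), (a, 37, m, 11, z), (a, 37, m, 18, d), (a, 37, m, 18, k), (a, 37, m, 18, z), (a, 37, m, 36, d), (a, 37, m, 36, k), (a, 37, m, 36, z), (a, 37, z, 11, d), (a, 37, z, 11, k), (a, 37, z, 11, z), (a, 37, z, 18, d), (a, 37, z, 18, k), (a, 37, z, 18, z), (a, 37, z, 36, d), (a, 37, z, 36, k), (a, 37, z, 36, z), (v, 27, b, 26, s), (v, 27, b, 26, z), (v, 27, b, 6, s), (v, 27, b, 6, z), (v, 27, b, 8, s), (v, 27, b, 8, z), (v, 27, k, 26, s), (v, 27, k, 26, z), (v, 27, k, 6, s), (v, 27, k, 6, z), (v, 27, k, 8, s), (v, 27, k, 8, z), (v, 27, m, 26, s), (v, 27, m, 26, z), (v, 27, m, 6, s), (v, 27, m, 6, z), (v, 27, m, 8, s), (v, 27, m, 8, z), (v, 27, r, 26, s), (v, 27, r, 26, z), (v, 27, r, 6, s), (v, 27, r, 6, z), (v, 27, r, 8, s), (v, 27, r, 8, z)}
Filtering on B ≠ r leaves {(a, 37, a, 11, d), (a, 37, a, 11, k), (a, 37, a, 11, z), (a, 37, a, 18, d), (a, 37, a, 18, k), (a, 37, a, 18, z), (a, 37, a, 36, d), (a, 37, a, 36, k), (a, 37, a, 36, z), (a, 37, c, 11, d), (a, 37, c, 11, k), (a, 37, c, 11, z), (a, 37, c, 18, d), (a, 37, c, 18, k), (a, 37, c, 18, z), (a, 37, c, 36, d), (a, 37, c, 36, k), (a, 37, c, 36, z), (a, 37, m, 11, d), (a, 37, m, 11, k), (a, 37, m, 11, z), (a, 37, m, 18, d), (a, 37, m, 18, k), (a, 37, m, 18, z), (a, 37, m, 36, d), (a, 37, m, 36, k), (a, 37, m, 36, z), (a, 37, z, 11, d), (a, 37, z, 11, k), (a, 37, z, 11, z), (a, 37, z, 18, d), (a, 37, z, 18, k), (a, 37, z, 18, z), (a, 37, z, 36, d), (a, 37, z, 36, k), (a, 37, z, 36, z), (v, 27, b, 26, s), (v, 27, b, 26, z), (v, 27, b, 6, s), (v, 27, b, 6, z), (v, 27, b, 8, s), (v, 27, b, 8, z), (v, 27, k, 26, s), (v, 27, k, 26, z), (v, 27, k, 6, s), (v, 27, k, 6, z), (v, 27, k, 8, s), (v, 27, k, 8, z), (v, 27, m, 26, s), (v, 27, m, 26, z), (v, 27, m, 6, s), (v, 27, m, 6, z), (v, 27, m, 8, s), (v, 27, m, 8, z)}.
Filtering on F ≠ a leaves {(v, 27, b, 26, s), (v, 27, b, 26, z), (v, 27, b, 6, s), (v, 27, b, 6, z), (v, 27, b, 8, s), (v, 27, b, 8, z), (v, 27, k, 26, s), (v, 27, k, 26, z), (v, 27, k, 6, s), (v, 27, k, 6, z), (v, 27, k, 8, s), (v, 27, k, 8, z), (v, 27, m, 26, s), (v, 27, m, 26, z), (v, 27, m, 6, s), (v, 27, m, 6, z), (v, 27, m, 8, s), (v, 27, m, 8, z)}.
π[G, C]: project onto (G, C) (15 duplicate(s) eliminated) → {(27, 26), (27, 6), (27, 8)}

{(27, 26), (27, 6), (27, 8)}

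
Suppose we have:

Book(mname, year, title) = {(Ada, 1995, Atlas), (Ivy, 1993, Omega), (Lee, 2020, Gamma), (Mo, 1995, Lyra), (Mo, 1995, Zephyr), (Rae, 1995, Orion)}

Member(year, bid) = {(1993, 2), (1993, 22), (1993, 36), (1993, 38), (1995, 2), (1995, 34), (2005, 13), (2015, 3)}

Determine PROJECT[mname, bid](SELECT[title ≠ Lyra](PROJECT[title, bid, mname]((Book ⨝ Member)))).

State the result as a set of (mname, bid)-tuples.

Book ⋈ Member (natural join on year): {(Ada, 1995, Atlas, 2), (Ada, 1995, Atlas, 34), (Ivy, 1993, Omega, 2), (Ivy, 1993, Omega, 22), (Ivy, 1993, Omega, 36), (Ivy, 1993, Omega, 38), (Mo, 1995, Lyra, 2), (Mo, 1995, Lyra, 34), (Mo, 1995, Zephyr, 2), (Mo, 1995, Zephyr, 34), (Rae, 1995, Orion, 2), (Rae, 1995, Orion, 34)}
Keep only column(s) title, bid, mname: {(Atlas, 2, Ada), (Atlas, 34, Ada), (Lyra, 2, Mo), (Lyra, 34, Mo), (Omega, 2, Ivy), (Omega, 22, Ivy), (Omega, 36, Ivy), (Omega, 38, Ivy), (Orion, 2, Rae), (Orion, 34, Rae), (Zephyr, 2, Mo), (Zephyr, 34, Mo)}
Filtering on title ≠ Lyra leaves {(Atlas, 2, Ada), (Atlas, 34, Ada), (Omega, 2, Ivy), (Omega, 22, Ivy), (Omega, 36, Ivy), (Omega, 38, Ivy), (Orion, 2, Rae), (Orion, 34, Rae), (Zephyr, 2, Mo), (Zephyr, 34, Mo)}.
Keep only column(s) mname, bid: {(Ada, 2), (Ada, 34), (Ivy, 2), (Ivy, 22), (Ivy, 36), (Ivy, 38), (Mo, 2), (Mo, 34), (Rae, 2), (Rae, 34)}

{(Ada, 2), (Ada, 34), (Ivy, 2), (Ivy, 22), (Ivy, 36), (Ivy, 38), (Mo, 2), (Mo, 34), (Rae, 2), (Rae, 34)}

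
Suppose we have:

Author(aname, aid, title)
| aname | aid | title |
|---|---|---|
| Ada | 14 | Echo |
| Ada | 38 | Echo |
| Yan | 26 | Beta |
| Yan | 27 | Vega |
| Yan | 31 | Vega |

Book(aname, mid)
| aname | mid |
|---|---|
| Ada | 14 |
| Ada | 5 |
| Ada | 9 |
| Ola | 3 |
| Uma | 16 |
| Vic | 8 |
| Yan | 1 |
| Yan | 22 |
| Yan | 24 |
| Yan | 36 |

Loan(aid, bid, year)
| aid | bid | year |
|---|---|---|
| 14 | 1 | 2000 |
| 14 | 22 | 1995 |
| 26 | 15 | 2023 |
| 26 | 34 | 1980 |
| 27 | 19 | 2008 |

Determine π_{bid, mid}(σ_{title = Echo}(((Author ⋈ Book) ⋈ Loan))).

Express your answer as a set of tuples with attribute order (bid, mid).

{(1, 14), (1, 5), (1, 9), (22, 14), (22, 5), (22, 9)}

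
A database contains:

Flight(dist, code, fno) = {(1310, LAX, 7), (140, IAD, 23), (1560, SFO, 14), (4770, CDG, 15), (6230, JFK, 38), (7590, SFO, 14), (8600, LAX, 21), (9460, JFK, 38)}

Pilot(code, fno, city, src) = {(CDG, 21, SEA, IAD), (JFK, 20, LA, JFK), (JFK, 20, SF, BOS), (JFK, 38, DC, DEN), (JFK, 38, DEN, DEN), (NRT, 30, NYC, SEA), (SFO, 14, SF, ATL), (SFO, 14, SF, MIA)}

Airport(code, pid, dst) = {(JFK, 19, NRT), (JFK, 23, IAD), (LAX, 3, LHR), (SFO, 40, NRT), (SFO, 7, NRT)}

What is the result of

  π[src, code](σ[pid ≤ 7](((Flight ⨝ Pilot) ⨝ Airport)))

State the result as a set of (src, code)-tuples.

{(ATL, SFO), (MIA, SFO)}

Natural join on code, fno: {(1560, SFO, 14, SF, ATL), (1560, SFO, 14, SF, MIA), (6230, JFK, 38, DC, DEN), (6230, JFK, 38, DEN, DEN), (7590, SFO, 14, SF, ATL), (7590, SFO, 14, SF, MIA), (9460, JFK, 38, DC, DEN), (9460, JFK, 38, DEN, DEN)}
Natural join on code: {(1560, SFO, 14, SF, ATL, 40, NRT), (1560, SFO, 14, SF, ATL, 7, NRT), (1560, SFO, 14, SF, MIA, 40, NRT), (1560, SFO, 14, SF, MIA, 7, NRT), (6230, JFK, 38, DC, DEN, 19, NRT), (6230, JFK, 38, DC, DEN, 23, IAD), (6230, JFK, 38, DEN, DEN, 19, NRT), (6230, JFK, 38, DEN, DEN, 23, IAD), (7590, SFO, 14, SF, ATL, 40, NRT), (7590, SFO, 14, SF, ATL, 7, NRT), (7590, SFO, 14, SF, MIA, 40, NRT), (7590, SFO, 14, SF, MIA, 7, NRT), (9460, JFK, 38, DC, DEN, 19, NRT), (9460, JFK, 38, DC, DEN, 23, IAD), (9460, JFK, 38, DEN, DEN, 19, NRT), (9460, JFK, 38, DEN, DEN, 23, IAD)}
Selection pid ≤ 7: {(1560, SFO, 14, SF, ATL, 7, NRT), (1560, SFO, 14, SF, MIA, 7, NRT), (7590, SFO, 14, SF, ATL, 7, NRT), (7590, SFO, 14, SF, MIA, 7, NRT)}
Projecting to src, code (2 duplicate(s) eliminated): {(ATL, SFO), (MIA, SFO)}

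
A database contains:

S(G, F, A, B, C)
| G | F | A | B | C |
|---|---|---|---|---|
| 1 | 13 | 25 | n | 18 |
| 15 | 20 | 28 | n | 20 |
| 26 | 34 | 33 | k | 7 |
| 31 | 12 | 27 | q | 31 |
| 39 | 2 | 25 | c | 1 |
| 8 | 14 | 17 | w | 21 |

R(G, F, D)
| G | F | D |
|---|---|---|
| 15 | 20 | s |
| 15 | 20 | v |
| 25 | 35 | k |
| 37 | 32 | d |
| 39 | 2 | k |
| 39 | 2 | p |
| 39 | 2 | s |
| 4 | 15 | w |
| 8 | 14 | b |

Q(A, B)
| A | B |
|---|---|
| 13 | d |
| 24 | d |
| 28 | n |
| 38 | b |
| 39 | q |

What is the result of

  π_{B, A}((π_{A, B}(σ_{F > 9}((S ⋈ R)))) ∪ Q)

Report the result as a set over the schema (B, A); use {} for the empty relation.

S ⋈ R (natural join on G, F): {(15, 20, 28, n, 20, s), (15, 20, 28, n, 20, v), (39, 2, 25, c, 1, k), (39, 2, 25, c, 1, p), (39, 2, 25, c, 1, s), (8, 14, 17, w, 21, b)}
Filtering on F > 9 leaves {(15, 20, 28, n, 20, s), (15, 20, 28, n, 20, v), (8, 14, 17, w, 21, b)}.
Projecting to A, B (1 duplicate(s) eliminated): {(17, w), (28, n)}
Set union of the two operands is {(13, d), (17, w), (24, d), (28, n), (38, b), (39, q)}.
Projecting to B, A: {(b, 38), (d, 13), (d, 24), (n, 28), (q, 39), (w, 17)}

{(b, 38), (d, 13), (d, 24), (n, 28), (q, 39), (w, 17)}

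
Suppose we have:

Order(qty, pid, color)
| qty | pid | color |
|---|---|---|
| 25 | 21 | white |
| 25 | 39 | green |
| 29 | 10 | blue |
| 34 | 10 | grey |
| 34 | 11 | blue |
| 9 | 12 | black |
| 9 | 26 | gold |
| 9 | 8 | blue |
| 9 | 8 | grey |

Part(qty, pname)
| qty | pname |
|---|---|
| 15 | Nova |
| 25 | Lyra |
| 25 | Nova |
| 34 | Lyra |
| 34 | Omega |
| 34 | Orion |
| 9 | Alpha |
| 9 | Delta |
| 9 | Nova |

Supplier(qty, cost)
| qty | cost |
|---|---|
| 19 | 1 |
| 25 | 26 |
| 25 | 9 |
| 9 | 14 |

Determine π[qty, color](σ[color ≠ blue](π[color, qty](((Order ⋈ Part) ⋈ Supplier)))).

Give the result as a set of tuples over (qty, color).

Natural join on qty: {(25, 21, white, Lyra), (25, 21, white, Nova), (25, 39, green, Lyra), (25, 39, green, Nova), (34, 10, grey, Lyra), (34, 10, grey, Omega), (34, 10, grey, Orion), (34, 11, blue, Lyra), (34, 11, blue, Omega), (34, 11, blue, Orion), (9, 12, black, Alpha), (9, 12, black, Delta), (9, 12, black, Nova), (9, 26, gold, Alpha), (9, 26, gold, Delta), (9, 26, gold, Nova), (9, 8, blue, Alpha), (9, 8, blue, Delta), (9, 8, blue, Nova), (9, 8, grey, Alpha), (9, 8, grey, Delta), (9, 8, grey, Nova)}
Natural join on qty: {(25, 21, white, Lyra, 26), (25, 21, white, Lyra, 9), (25, 21, white, Nova, 26), (25, 21, white, Nova, 9), (25, 39, green, Lyra, 26), (25, 39, green, Lyra, 9), (25, 39, green, Nova, 26), (25, 39, green, Nova, 9), (9, 12, black, Alpha, 14), (9, 12, black, Delta, 14), (9, 12, black, Nova, 14), (9, 26, gold, Alpha, 14), (9, 26, gold, Delta, 14), (9, 26, gold, Nova, 14), (9, 8, blue, Alpha, 14), (9, 8, blue, Delta, 14), (9, 8, blue, Nova, 14), (9, 8, grey, Alpha, 14), (9, 8, grey, Delta, 14), (9, 8, grey, Nova, 14)}
Projecting to color, qty (14 duplicate(s) eliminated): {(black, 9), (blue, 9), (gold, 9), (green, 25), (grey, 9), (white, 25)}
Selection color ≠ blue: {(black, 9), (gold, 9), (green, 25), (grey, 9), (white, 25)}
Projecting to qty, color: {(25, green), (25, white), (9, black), (9, gold), (9, grey)}

{(25, green), (25, white), (9, black), (9, gold), (9, grey)}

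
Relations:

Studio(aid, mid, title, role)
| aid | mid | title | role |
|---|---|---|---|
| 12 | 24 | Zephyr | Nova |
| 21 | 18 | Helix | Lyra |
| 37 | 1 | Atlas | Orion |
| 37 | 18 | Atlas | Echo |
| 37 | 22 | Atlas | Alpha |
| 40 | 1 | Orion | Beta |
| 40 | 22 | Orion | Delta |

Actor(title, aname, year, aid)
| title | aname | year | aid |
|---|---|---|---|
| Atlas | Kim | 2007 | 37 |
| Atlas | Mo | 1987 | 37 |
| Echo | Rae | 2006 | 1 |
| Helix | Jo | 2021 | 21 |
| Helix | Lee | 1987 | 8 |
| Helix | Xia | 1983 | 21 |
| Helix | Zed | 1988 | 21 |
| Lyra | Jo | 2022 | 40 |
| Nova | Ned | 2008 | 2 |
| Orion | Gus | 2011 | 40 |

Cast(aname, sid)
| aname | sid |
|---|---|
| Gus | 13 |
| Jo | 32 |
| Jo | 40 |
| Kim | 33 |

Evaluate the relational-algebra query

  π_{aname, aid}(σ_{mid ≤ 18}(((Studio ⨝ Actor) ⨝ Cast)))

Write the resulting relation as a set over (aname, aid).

{(Gus, 40), (Jo, 21), (Kim, 37)}

Studio ⋈ Actor (natural join on aid, title): {(21, 18, Helix, Lyra, Jo, 2021), (21, 18, Helix, Lyra, Xia, 1983), (21, 18, Helix, Lyra, Zed, 1988), (37, 1, Atlas, Orion, Kim, 2007), (37, 1, Atlas, Orion, Mo, 1987), (37, 18, Atlas, Echo, Kim, 2007), (37, 18, Atlas, Echo, Mo, 1987), (37, 22, Atlas, Alpha, Kim, 2007), (37, 22, Atlas, Alpha, Mo, 1987), (40, 1, Orion, Beta, Gus, 2011), (40, 22, Orion, Delta, Gus, 2011)}
(Studio ⨝ Actor) ⋈ Cast (natural join on aname): {(21, 18, Helix, Lyra, Jo, 2021, 32), (21, 18, Helix, Lyra, Jo, 2021, 40), (37, 1, Atlas, Orion, Kim, 2007, 33), (37, 18, Atlas, Echo, Kim, 2007, 33), (37, 22, Atlas, Alpha, Kim, 2007, 33), (40, 1, Orion, Beta, Gus, 2011, 13), (40, 22, Orion, Delta, Gus, 2011, 13)}
σ[mid ≤ 18]: keep tuples satisfying mid ≤ 18 → {(21, 18, Helix, Lyra, Jo, 2021, 32), (21, 18, Helix, Lyra, Jo, 2021, 40), (37, 1, Atlas, Orion, Kim, 2007, 33), (37, 18, Atlas, Echo, Kim, 2007, 33), (40, 1, Orion, Beta, Gus, 2011, 13)}
Projecting to aname, aid (2 duplicate(s) eliminated): {(Gus, 40), (Jo, 21), (Kim, 37)}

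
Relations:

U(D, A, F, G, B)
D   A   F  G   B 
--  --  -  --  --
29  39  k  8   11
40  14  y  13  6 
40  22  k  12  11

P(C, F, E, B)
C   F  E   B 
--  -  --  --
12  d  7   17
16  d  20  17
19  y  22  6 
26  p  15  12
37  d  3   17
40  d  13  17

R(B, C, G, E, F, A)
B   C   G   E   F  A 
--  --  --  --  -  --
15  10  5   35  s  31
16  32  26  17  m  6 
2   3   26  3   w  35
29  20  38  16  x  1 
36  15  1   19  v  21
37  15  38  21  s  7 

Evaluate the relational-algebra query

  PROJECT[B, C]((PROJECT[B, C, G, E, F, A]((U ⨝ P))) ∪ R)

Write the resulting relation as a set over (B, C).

Joining U and P on F, B yields {(40, 14, y, 13, 6, 19, 22)}.
Keep only column(s) B, C, G, E, F, A: {(6, 19, 13, 22, y, 14)}
Set union of the two operands is {(15, 10, 5, 35, s, 31), (16, 32, 26, 17, m, 6), (2, 3, 26, 3, w, 35), (29, 20, 38, 16, x, 1), (36, 15, 1, 19, v, 21), (37, 15, 38, 21, s, 7), (6, 19, 13, 22, y, 14)}.
Keep only column(s) B, C: {(15, 10), (16, 32), (2, 3), (29, 20), (36, 15), (37, 15), (6, 19)}

{(15, 10), (16, 32), (2, 3), (29, 20), (36, 15), (37, 15), (6, 19)}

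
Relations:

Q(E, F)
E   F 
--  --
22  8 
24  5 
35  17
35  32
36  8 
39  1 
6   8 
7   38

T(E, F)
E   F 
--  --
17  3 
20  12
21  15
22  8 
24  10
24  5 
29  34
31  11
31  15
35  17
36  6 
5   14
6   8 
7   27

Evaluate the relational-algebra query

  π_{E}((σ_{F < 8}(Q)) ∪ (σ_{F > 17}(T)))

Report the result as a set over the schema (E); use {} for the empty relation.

Filtering on F < 8 leaves {(24, 5), (39, 1)}.
Filtering on F > 17 leaves {(29, 34), (7, 27)}.
Set union of the two operands is {(24, 5), (29, 34), (39, 1), (7, 27)}.
Keep only column(s) E: {24, 29, 39, 7}

{24, 29, 39, 7}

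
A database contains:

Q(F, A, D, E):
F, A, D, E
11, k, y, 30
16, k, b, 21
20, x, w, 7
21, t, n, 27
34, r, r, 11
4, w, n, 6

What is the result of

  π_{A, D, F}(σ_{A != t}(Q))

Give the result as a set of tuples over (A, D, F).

{(k, b, 16), (k, y, 11), (r, r, 34), (w, n, 4), (x, w, 20)}

Selection A != t: {(11, k, y, 30), (16, k, b, 21), (20, x, w, 7), (34, r, r, 11), (4, w, n, 6)}
π_{A, D, F} gives {(k, b, 16), (k, y, 11), (r, r, 34), (w, n, 4), (x, w, 20)}.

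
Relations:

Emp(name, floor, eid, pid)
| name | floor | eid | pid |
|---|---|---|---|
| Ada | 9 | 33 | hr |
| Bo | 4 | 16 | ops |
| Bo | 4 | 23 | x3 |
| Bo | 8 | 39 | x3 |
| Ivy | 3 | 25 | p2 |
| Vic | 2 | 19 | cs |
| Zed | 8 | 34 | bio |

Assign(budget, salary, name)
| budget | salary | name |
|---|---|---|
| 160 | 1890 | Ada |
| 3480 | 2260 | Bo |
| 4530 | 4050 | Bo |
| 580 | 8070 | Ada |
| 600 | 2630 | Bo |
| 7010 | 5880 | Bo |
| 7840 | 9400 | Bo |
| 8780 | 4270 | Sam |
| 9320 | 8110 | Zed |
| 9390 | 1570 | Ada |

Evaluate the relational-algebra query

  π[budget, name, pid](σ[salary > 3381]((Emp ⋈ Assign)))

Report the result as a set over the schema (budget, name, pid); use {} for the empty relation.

{(4530, Bo, ops), (4530, Bo, x3), (580, Ada, hr), (7010, Bo, ops), (7010, Bo, x3), (7840, Bo, ops), (7840, Bo, x3), (9320, Zed, bio)}

Emp ⋈ Assign (natural join on name): {(Ada, 9, 33, hr, 160, 1890), (Ada, 9, 33, hr, 580, 8070), (Ada, 9, 33, hr, 9390, 1570), (Bo, 4, 16, ops, 3480, 2260), (Bo, 4, 16, ops, 4530, 4050), (Bo, 4, 16, ops, 600, 2630), (Bo, 4, 16, ops, 7010, 5880), (Bo, 4, 16, ops, 7840, 9400), (Bo, 4, 23, x3, 3480, 2260), (Bo, 4, 23, x3, 4530, 4050), (Bo, 4, 23, x3, 600, 2630), (Bo, 4, 23, x3, 7010, 5880), (Bo, 4, 23, x3, 7840, 9400), (Bo, 8, 39, x3, 3480, 2260), (Bo, 8, 39, x3, 4530, 4050), (Bo, 8, 39, x3, 600, 2630), (Bo, 8, 39, x3, 7010, 5880), (Bo, 8, 39, x3, 7840, 9400), (Zed, 8, 34, bio, 9320, 8110)}
σ[salary > 3381]: keep tuples satisfying salary > 3381 → {(Ada, 9, 33, hr, 580, 8070), (Bo, 4, 16, ops, 4530, 4050), (Bo, 4, 16, ops, 7010, 5880), (Bo, 4, 16, ops, 7840, 9400), (Bo, 4, 23, x3, 4530, 4050), (Bo, 4, 23, x3, 7010, 5880), (Bo, 4, 23, x3, 7840, 9400), (Bo, 8, 39, x3, 4530, 4050), (Bo, 8, 39, x3, 7010, 5880), (Bo, 8, 39, x3, 7840, 9400), (Zed, 8, 34, bio, 9320, 8110)}
Projecting to budget, name, pid (3 duplicate(s) eliminated): {(4530, Bo, ops), (4530, Bo, x3), (580, Ada, hr), (7010, Bo, ops), (7010, Bo, x3), (7840, Bo, ops), (7840, Bo, x3), (9320, Zed, bio)}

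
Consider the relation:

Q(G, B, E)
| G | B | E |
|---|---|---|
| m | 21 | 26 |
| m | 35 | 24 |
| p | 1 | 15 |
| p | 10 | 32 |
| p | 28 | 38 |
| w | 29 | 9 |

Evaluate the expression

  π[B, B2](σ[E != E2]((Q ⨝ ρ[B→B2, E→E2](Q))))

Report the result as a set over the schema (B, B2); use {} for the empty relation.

ρ[B→B2, E→E2]: schema becomes (G, B2, E2); tuples unchanged.
Natural join on G: {(m, 21, 26, 21, 26), (m, 21, 26, 35, 24), (m, 35, 24, 21, 26), (m, 35, 24, 35, 24), (p, 1, 15, 1, 15), (p, 1, 15, 10, 32), (p, 1, 15, 28, 38), (p, 10, 32, 1, 15), (p, 10, 32, 10, 32), (p, 10, 32, 28, 38), (p, 28, 38, 1, 15), (p, 28, 38, 10, 32), (p, 28, 38, 28, 38), (w, 29, 9, 29, 9)}
σ[E != E2]: keep tuples satisfying E != E2 → {(m, 21, 26, 35, 24), (m, 35, 24, 21, 26), (p, 1, 15, 10, 32), (p, 1, 15, 28, 38), (p, 10, 32, 1, 15), (p, 10, 32, 28, 38), (p, 28, 38, 1, 15), (p, 28, 38, 10, 32)}
Projecting to B, B2: {(1, 10), (1, 28), (10, 1), (10, 28), (21, 35), (28, 1), (28, 10), (35, 21)}

{(1, 10), (1, 28), (10, 1), (10, 28), (21, 35), (28, 1), (28, 10), (35, 21)}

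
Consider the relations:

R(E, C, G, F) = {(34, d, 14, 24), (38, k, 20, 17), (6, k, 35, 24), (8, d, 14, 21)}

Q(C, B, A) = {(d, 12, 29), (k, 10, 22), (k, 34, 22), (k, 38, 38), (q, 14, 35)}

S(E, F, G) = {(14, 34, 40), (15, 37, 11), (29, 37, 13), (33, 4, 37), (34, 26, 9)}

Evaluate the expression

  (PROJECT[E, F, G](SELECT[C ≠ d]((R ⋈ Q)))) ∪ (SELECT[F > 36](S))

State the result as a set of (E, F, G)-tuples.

Natural join on C: {(34, d, 14, 24, 12, 29), (38, k, 20, 17, 10, 22), (38, k, 20, 17, 34, 22), (38, k, 20, 17, 38, 38), (6, k, 35, 24, 10, 22), (6, k, 35, 24, 34, 22), (6, k, 35, 24, 38, 38), (8, d, 14, 21, 12, 29)}
Apply σ_{C ≠ d}; surviving tuples: {(38, k, 20, 17, 10, 22), (38, k, 20, 17, 34, 22), (38, k, 20, 17, 38, 38), (6, k, 35, 24, 10, 22), (6, k, 35, 24, 34, 22), (6, k, 35, 24, 38, 38)}
π_{E, F, G} gives {(38, 17, 20), (6, 24, 35)} (4 duplicate(s) eliminated).
Apply σ_{F > 36}; surviving tuples: {(15, 37, 11), (29, 37, 13)}
Union: {(38, 17, 20), (6, 24, 35)} with {(15, 37, 11), (29, 37, 13)} → {(15, 37, 11), (29, 37, 13), (38, 17, 20), (6, 24, 35)}

{(15, 37, 11), (29, 37, 13), (38, 17, 20), (6, 24, 35)}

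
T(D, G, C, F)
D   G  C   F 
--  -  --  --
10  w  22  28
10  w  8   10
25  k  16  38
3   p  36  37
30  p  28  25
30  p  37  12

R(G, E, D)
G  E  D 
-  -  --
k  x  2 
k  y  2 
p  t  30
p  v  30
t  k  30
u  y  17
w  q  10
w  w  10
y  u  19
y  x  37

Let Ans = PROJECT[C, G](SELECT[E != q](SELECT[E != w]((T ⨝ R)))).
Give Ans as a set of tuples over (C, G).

T ⋈ R (natural join on D, G): {(10, w, 22, 28, q), (10, w, 22, 28, w), (10, w, 8, 10, q), (10, w, 8, 10, w), (30, p, 28, 25, t), (30, p, 28, 25, v), (30, p, 37, 12, t), (30, p, 37, 12, v)}
Filtering on E != w leaves {(10, w, 22, 28, q), (10, w, 8, 10, q), (30, p, 28, 25, t), (30, p, 28, 25, v), (30, p, 37, 12, t), (30, p, 37, 12, v)}.
Filtering on E != q leaves {(30, p, 28, 25, t), (30, p, 28, 25, v), (30, p, 37, 12, t), (30, p, 37, 12, v)}.
Projecting to C, G (2 duplicate(s) eliminated): {(28, p), (37, p)}

{(28, p), (37, p)}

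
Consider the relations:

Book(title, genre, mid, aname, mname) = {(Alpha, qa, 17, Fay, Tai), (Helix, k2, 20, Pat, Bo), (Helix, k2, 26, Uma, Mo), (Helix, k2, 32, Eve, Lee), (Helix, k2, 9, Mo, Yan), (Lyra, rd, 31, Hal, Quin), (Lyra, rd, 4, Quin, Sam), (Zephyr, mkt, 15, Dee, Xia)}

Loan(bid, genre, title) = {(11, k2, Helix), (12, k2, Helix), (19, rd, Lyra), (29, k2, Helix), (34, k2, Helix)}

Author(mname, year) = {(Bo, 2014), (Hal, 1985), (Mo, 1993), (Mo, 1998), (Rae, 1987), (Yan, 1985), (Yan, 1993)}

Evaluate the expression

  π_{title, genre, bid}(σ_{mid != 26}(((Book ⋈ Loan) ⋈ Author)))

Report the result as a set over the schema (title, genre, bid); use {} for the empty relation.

Book ⋈ Loan (natural join on title, genre): {(Helix, k2, 20, Pat, Bo, 11), (Helix, k2, 20, Pat, Bo, 12), (Helix, k2, 20, Pat, Bo, 29), (Helix, k2, 20, Pat, Bo, 34), (Helix, k2, 26, Uma, Mo, 11), (Helix, k2, 26, Uma, Mo, 12), (Helix, k2, 26, Uma, Mo, 29), (Helix, k2, 26, Uma, Mo, 34), (Helix, k2, 32, Eve, Lee, 11), (Helix, k2, 32, Eve, Lee, 12), (Helix, k2, 32, Eve, Lee, 29), (Helix, k2, 32, Eve, Lee, 34), (Helix, k2, 9, Mo, Yan, 11), (Helix, k2, 9, Mo, Yan, 12), (Helix, k2, 9, Mo, Yan, 29), (Helix, k2, 9, Mo, Yan, 34), (Lyra, rd, 31, Hal, Quin, 19), (Lyra, rd, 4, Quin, Sam, 19)}
(Book ⋈ Loan) ⋈ Author (natural join on mname): {(Helix, k2, 20, Pat, Bo, 11, 2014), (Helix, k2, 20, Pat, Bo, 12, 2014), (Helix, k2, 20, Pat, Bo, 29, 2014), (Helix, k2, 20, Pat, Bo, 34, 2014), (Helix, k2, 26, Uma, Mo, 11, 1993), (Helix, k2, 26, Uma, Mo, 11, 1998), (Helix, k2, 26, Uma, Mo, 12, 1993), (Helix, k2, 26, Uma, Mo, 12, 1998), (Helix, k2, 26, Uma, Mo, 29, 1993), (Helix, k2, 26, Uma, Mo, 29, 1998), (Helix, k2, 26, Uma, Mo, 34, 1993), (Helix, k2, 26, Uma, Mo, 34, 1998), (Helix, k2, 9, Mo, Yan, 11, 1985), (Helix, k2, 9, Mo, Yan, 11, 1993), (Helix, k2, 9, Mo, Yan, 12, 1985), (Helix, k2, 9, Mo, Yan, 12, 1993), (Helix, k2, 9, Mo, Yan, 29, 1985), (Helix, k2, 9, Mo, Yan, 29, 1993), (Helix, k2, 9, Mo, Yan, 34, 1985), (Helix, k2, 9, Mo, Yan, 34, 1993)}
Filtering on mid != 26 leaves {(Helix, k2, 20, Pat, Bo, 11, 2014), (Helix, k2, 20, Pat, Bo, 12, 2014), (Helix, k2, 20, Pat, Bo, 29, 2014), (Helix, k2, 20, Pat, Bo, 34, 2014), (Helix, k2, 9, Mo, Yan, 11, 1985), (Helix, k2, 9, Mo, Yan, 11, 1993), (Helix, k2, 9, Mo, Yan, 12, 1985), (Helix, k2, 9, Mo, Yan, 12, 1993), (Helix, k2, 9, Mo, Yan, 29, 1985), (Helix, k2, 9, Mo, Yan, 29, 1993), (Helix, k2, 9, Mo, Yan, 34, 1985), (Helix, k2, 9, Mo, Yan, 34, 1993)}.
Projecting to title, genre, bid (8 duplicate(s) eliminated): {(Helix, k2, 11), (Helix, k2, 12), (Helix, k2, 29), (Helix, k2, 34)}

{(Helix, k2, 11), (Helix, k2, 12), (Helix, k2, 29), (Helix, k2, 34)}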